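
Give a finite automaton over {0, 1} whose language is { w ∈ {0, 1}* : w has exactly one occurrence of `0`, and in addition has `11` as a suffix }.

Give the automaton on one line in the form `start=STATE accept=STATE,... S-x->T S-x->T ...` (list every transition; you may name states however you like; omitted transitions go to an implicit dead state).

start=s0 accept=s4 s0-0->s1 s0-1->s0 s1-0->s2 s1-1->s3 s2-0->s2 s2-1->s2 s3-0->s2 s3-1->s4 s4-0->s2 s4-1->s4

Handle the two conditions separately and then intersect. One (3 states) tracks the count of `0`s, saturating at 2; the other (3 states) tracks how much of the suffix `11` has currently been matched. Each combined state is a pair, one component from each; accept when both components accept. Minimizing collapses redundant product states.
With 5 states:
        0   1  
>  s0   s1  s0 
   s1   s2  s3 
   s2   s2  s2 
   s3   s2  s4 
 * s4   s2  s4 
(> = start, * = accepting)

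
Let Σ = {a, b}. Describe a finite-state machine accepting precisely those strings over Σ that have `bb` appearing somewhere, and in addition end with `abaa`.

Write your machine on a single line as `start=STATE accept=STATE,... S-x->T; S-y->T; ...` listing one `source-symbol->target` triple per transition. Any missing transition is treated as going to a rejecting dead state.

start=q0; accept=q10; q0-a->q1; q0-b->q2; q1-a->q1; q1-b->q3; q2-a->q1; q2-b->q4; q3-a->q5; q3-b->q4; q4-a->q6; q4-b->q4; q5-a->q7; q5-b->q3; q6-a->q6; q6-b->q8; q7-a->q1; q7-b->q3; q8-a->q9; q8-b->q4; q9-a->q10; q9-b->q8; q10-a->q6; q10-b->q8

Handle the two conditions separately and then intersect. One (3 states) tracks whether and how much of `bb` has been seen; the other (5 states) tracks how much of the suffix `abaa` has currently been matched. Each combined state is a pair, one component from each; accept when both components accept.
An 11-state machine:
          a    b  
>  q0     q1   q2 
   q1     q1   q3 
   q2     q1   q4 
   q3     q5   q4 
   q4     q6   q4 
   q5     q7   q3 
   q6     q6   q8 
   q7     q1   q3 
   q8     q9   q4 
   q9    q10   q8 
 * q10    q6   q8 
(> = start, * = accepting)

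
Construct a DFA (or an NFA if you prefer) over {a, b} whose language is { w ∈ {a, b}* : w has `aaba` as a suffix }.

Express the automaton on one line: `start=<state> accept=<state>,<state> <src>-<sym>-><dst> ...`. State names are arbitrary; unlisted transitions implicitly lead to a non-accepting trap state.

start=S0 accept=S4 S0-a->S1 S0-b->S0 S1-a->S2 S1-b->S0 S2-a->S2 S2-b->S3 S3-a->S4 S3-b->S0 S4-a->S2 S4-b->S0

Let each state record the length of the longest suffix of the input read so far that is also a prefix of `aaba`. S1 means the last symbol is `a`; S2 means the last 2 symbols are `aa`; S3 means the last 3 symbols are `aab`; S4 means the last 4 symbols are `aaba`. Accept only at S4, where the string currently ends in `aaba`.
5 states suffice.
        a   b  
>  S0   S1  S0 
   S1   S2  S0 
   S2   S2  S3 
   S3   S4  S0 
 * S4   S2  S0 
(> = start, * = accepting)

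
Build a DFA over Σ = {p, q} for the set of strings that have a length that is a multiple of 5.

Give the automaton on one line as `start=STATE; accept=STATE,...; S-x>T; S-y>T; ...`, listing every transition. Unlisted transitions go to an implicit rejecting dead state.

start=A; accept=A; A-p>B; A-q>B; B-p>C; B-q>C; C-p>D; C-q>D; D-p>E; D-q>E; E-p>A; E-q>A

Only the length mod 5 matters, so use a 5-cycle: from any state, every input symbol moves to the next state, wrapping E back to A. Mark A accepting.
With 5 states:
       p  q 
>* A   B  B 
   B   C  C 
   C   D  D 
   D   E  E 
   E   A  A 
(> = start, * = accepting)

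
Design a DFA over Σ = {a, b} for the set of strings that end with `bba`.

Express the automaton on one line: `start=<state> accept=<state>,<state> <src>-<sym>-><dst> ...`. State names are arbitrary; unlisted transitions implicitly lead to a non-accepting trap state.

start=q0 accept=q3 q0-a->q0 q0-b->q1 q1-a->q0 q1-b->q2 q2-a->q3 q2-b->q2 q3-a->q0 q3-b->q1

Remember how much of `bba` the current input suffix matches. State q0 means no match yet; q1 means the last symbol is `b`; q2 means the last 2 symbols are `bb`; q3 means the last 3 symbols are `bba`. Only q3 accepts. On a mismatch, fall back to the longest proper suffix that is still a prefix of `bba`.
With 4 states:
        a   b  
>  q0   q0  q1 
   q1   q0  q2 
   q2   q3  q2 
 * q3   q0  q1 
(> = start, * = accepting)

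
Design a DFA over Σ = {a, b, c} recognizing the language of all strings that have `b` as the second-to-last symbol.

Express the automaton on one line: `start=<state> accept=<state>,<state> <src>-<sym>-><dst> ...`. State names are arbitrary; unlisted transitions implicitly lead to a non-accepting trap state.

start=q0 accept=q7,q8,q9 q0-a->q1 q0-b->q2 q0-c->q3 q1-a->q4 q1-b->q5 q1-c->q6 q2-a->q7 q2-b->q8 q2-c->q9 q3-a->q10 q3-b->q11 q3-c->q12 q4-a->q4 q4-b->q5 q4-c->q6 q5-a->q7 q5-b->q8 q5-c->q9 q6-a->q10 q6-b->q11 q6-c->q12 q7-a->q4 q7-b->q5 q7-c->q6 q8-a->q7 q8-b->q8 q8-c->q9 q9-a->q10 q9-b->q11 q9-c->q12 q10-a->q4 q10-b->q5 q10-c->q6 q11-a->q7 q11-b->q8 q11-c->q9 q12-a->q10 q12-b->q11 q12-c->q12

A DFA must remember the last 2 symbols (since which symbol is second-to-last isn't known until the input ends). Use one state per possible window of the last ≤2 symbols; accept from those whose window starts with `b`.
A 13-state machine:
          a    b    c  
>  q0     q1   q2   q3 
   q1     q4   q5   q6 
   q2     q7   q8   q9 
   q3    q10  q11  q12 
   q4     q4   q5   q6 
   q5     q7   q8   q9 
   q6    q10  q11  q12 
 * q7     q4   q5   q6 
 * q8     q7   q8   q9 
 * q9    q10  q11  q12 
   q10    q4   q5   q6 
   q11    q7   q8   q9 
   q12   q10  q11  q12 
(> = start, * = accepting)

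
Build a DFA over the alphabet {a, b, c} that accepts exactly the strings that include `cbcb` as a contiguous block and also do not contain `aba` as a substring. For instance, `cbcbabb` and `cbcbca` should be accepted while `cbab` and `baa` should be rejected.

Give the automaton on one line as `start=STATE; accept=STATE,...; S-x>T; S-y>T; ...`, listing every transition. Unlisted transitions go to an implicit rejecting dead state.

Run two small machines in parallel and take their product. One (5 states) tracks whether and how much of `cbcb` has been seen; the other (4 states) tracks partial matches of the forbidden pattern `aba`. Each combined state is a pair, one component from each; accept when both components accept.
          a    b    c  
>  s0     s1   s0   s2 
   s1     s1   s3   s2 
   s2     s1   s4   s2 
   s3     s5   s0   s2 
   s4     s1   s0   s6 
   s5     s5   s5   s7 
   s6     s1   s8   s2 
   s7     s5   s9   s7 
 * s8    s10   s8   s8 
   s9     s5   s5  s11 
 * s10   s10  s12   s8 
   s11    s5  s13   s7 
 * s12   s13   s8   s8 
   s13   s13  s13  s13 
(> = start, * = accepting)

start=s0; accept=s8,s10,s12; s0-a>s1; s0-b>s0; s0-c>s2; s1-a>s1; s1-b>s3; s1-c>s2; s2-a>s1; s2-b>s4; s2-c>s2; s3-a>s5; s3-b>s0; s3-c>s2; s4-a>s1; s4-b>s0; s4-c>s6; s5-a>s5; s5-b>s5; s5-c>s7; s6-a>s1; s6-b>s8; s6-c>s2; s7-a>s5; s7-b>s9; s7-c>s7; s8-a>s10; s8-b>s8; s8-c>s8; s9-a>s5; s9-b>s5; s9-c>s11; s10-a>s10; s10-b>s12; s10-c>s8; s11-a>s5; s11-b>s13; s11-c>s7; s12-a>s13; s12-b>s8; s12-c>s8; s13-a>s13; s13-b>s13; s13-c>s13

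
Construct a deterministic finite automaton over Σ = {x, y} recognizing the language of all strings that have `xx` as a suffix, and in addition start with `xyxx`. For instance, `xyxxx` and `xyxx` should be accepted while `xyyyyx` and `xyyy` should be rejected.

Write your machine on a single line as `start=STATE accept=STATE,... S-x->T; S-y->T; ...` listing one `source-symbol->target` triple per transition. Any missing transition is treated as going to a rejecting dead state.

start=s0; accept=s7; s0-x->s1; s0-y->s2; s1-x->s3; s1-y->s4; s2-x->s5; s2-y->s2; s3-x->s3; s3-y->s2; s4-x->s6; s4-y->s2; s5-x->s3; s5-y->s2; s6-x->s7; s6-y->s2; s7-x->s7; s7-y->s8; s8-x->s9; s8-y->s8; s9-x->s7; s9-y->s8

Handle the two conditions separately and then intersect. One (3 states) tracks how much of the suffix `xx` has currently been matched; the other (6 states) tracks whether the input so far still matches the prefix `xyxx`. Each combined state is a pair, one component from each; accept when both components accept.
        x   y  
>  s0   s1  s2 
   s1   s3  s4 
   s2   s5  s2 
   s3   s3  s2 
   s4   s6  s2 
   s5   s3  s2 
   s6   s7  s2 
 * s7   s7  s8 
   s8   s9  s8 
   s9   s7  s8 
(> = start, * = accepting)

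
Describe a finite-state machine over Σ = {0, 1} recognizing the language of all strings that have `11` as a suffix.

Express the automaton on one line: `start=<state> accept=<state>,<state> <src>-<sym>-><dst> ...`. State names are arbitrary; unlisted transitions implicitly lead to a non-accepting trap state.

start=s0 accept=s2 s0-0->s0 s0-1->s1 s1-0->s0 s1-1->s2 s2-0->s0 s2-1->s2

Remember how much of `11` the current input suffix matches. State s0 means no match yet; s1 means the last symbol is `1`; s2 means the last 2 symbols are `11`. Only s2 accepts. On a mismatch, fall back to the longest proper suffix that is still a prefix of `11`.
A 3-state machine:
        0   1  
>  s0   s0  s1 
   s1   s0  s2 
 * s2   s0  s2 
(> = start, * = accepting)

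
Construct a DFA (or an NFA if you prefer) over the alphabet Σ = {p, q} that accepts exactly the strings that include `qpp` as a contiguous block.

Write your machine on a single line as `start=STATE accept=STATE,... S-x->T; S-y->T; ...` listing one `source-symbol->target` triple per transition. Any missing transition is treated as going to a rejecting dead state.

Track how much of `qpp` has been matched so far: state S0 is no progress, S3 is the absorbing accept state reached once `qpp` has occurred. Intermediate states record partial matches; on a mismatch, fall back to the longest reusable overlap.
A 4-state machine:
        p   q  
>  S0   S0  S1 
   S1   S2  S1 
   S2   S3  S1 
 * S3   S3  S3 
(> = start, * = accepting)

start=S0; accept=S3; S0-p->S0; S0-q->S1; S1-p->S2; S1-q->S1; S2-p->S3; S2-q->S1; S3-p->S3; S3-q->S3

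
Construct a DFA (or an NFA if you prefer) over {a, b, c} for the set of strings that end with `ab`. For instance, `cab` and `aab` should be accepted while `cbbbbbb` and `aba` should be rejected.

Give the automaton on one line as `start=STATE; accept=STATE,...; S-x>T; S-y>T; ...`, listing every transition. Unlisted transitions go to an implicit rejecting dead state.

Let each state record the length of the longest suffix of the input read so far that is also a prefix of `ab`. q1 means the last symbol is `a`; q2 means the last 2 symbols are `ab`. Accept only at q2, where the string currently ends in `ab`.
3 states suffice.
        a   b   c  
>  q0   q1  q0  q0 
   q1   q1  q2  q0 
 * q2   q1  q0  q0 
(> = start, * = accepting)

start=q0; accept=q2; q0-a>q1; q0-b>q0; q0-c>q0; q1-a>q1; q1-b>q2; q1-c>q0; q2-a>q1; q2-b>q0; q2-c>q0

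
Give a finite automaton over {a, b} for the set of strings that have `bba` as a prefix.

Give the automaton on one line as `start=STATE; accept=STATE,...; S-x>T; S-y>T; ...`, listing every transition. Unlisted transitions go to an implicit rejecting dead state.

start=q0; accept=q3; q0-a>q4; q0-b>q1; q1-a>q4; q1-b>q2; q2-a>q3; q2-b>q4; q3-a>q3; q3-b>q3; q4-a>q4; q4-b>q4

Check the first 3 symbols one by one: q0 through q2 record how many have matched `bba` so far; any wrong symbol goes to the dead state q4. After all 3 match we enter the accepting sink q3.
A 5-state machine:
        a   b  
>  q0   q4  q1 
   q1   q4  q2 
   q2   q3  q4 
 * q3   q3  q3 
   q4   q4  q4 
(> = start, * = accepting)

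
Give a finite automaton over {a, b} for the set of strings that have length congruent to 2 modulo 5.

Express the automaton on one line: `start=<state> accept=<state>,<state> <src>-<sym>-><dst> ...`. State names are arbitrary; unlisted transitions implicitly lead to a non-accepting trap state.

start=s0 accept=s2 s0-a->s1 s0-b->s1 s1-a->s2 s1-b->s2 s2-a->s3 s2-b->s3 s3-a->s4 s3-b->s4 s4-a->s0 s4-b->s0

Only the length mod 5 matters, so use a 5-cycle: from any state, every input symbol moves to the next state, wrapping s4 back to s0. Mark s2 accepting.
With 5 states:
        a   b  
>  s0   s1  s1 
   s1   s2  s2 
 * s2   s3  s3 
   s3   s4  s4 
   s4   s0  s0 
(> = start, * = accepting)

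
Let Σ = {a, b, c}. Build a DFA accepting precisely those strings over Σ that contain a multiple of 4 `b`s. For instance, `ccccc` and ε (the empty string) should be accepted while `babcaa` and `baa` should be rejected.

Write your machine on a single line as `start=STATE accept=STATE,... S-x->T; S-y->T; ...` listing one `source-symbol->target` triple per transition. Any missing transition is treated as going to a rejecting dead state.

Keep the running count of `b`s modulo 4: each `b` advances along the cycle S0 → S1 → S2 → S3 → S0 while other symbols loop. Accept at S0.
With 4 states:
        a   b   c  
>* S0   S0  S1  S0 
   S1   S1  S2  S1 
   S2   S2  S3  S2 
   S3   S3  S0  S3 
(> = start, * = accepting)

start=S0; accept=S0; S0-a->S0; S0-b->S1; S0-c->S0; S1-a->S1; S1-b->S2; S1-c->S1; S2-a->S2; S2-b->S3; S2-c->S2; S3-a->S3; S3-b->S0; S3-c->S3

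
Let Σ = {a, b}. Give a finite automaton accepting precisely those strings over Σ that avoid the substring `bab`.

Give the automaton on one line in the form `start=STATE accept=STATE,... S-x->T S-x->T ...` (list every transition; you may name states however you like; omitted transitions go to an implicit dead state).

start=S0 accept=S0,S1,S2 S0-a->S0 S0-b->S1 S1-a->S2 S1-b->S1 S2-a->S0 S2-b->S3 S3-a->S3 S3-b->S3

This is the complement of 'contains `bab`'. Use the same substring-matching states — S0 through S3 holding how much of `bab` has just been matched — but flip the accepting set: everything except the trap S3 accepts.
A 4-state machine:
        a   b  
>* S0   S0  S1 
 * S1   S2  S1 
 * S2   S0  S3 
   S3   S3  S3 
(> = start, * = accepting)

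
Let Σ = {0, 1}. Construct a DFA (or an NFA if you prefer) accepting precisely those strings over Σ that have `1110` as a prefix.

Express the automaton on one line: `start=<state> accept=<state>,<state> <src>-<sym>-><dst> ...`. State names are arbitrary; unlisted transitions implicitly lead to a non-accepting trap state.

Walk along `1110` while the input agrees: from q0 take `1` to q1, and so on. Any deviation drops to the rejecting sink q5. Once q4 is reached the prefix is confirmed and every continuation is accepted.
A 6-state machine:
        0   1  
>  q0   q5  q1 
   q1   q5  q2 
   q2   q5  q3 
   q3   q4  q5 
 * q4   q4  q4 
   q5   q5  q5 
(> = start, * = accepting)

start=q0 accept=q4 q0-0->q5 q0-1->q1 q1-0->q5 q1-1->q2 q2-0->q5 q2-1->q3 q3-0->q4 q3-1->q5 q4-0->q4 q4-1->q4 q5-0->q5 q5-1->q5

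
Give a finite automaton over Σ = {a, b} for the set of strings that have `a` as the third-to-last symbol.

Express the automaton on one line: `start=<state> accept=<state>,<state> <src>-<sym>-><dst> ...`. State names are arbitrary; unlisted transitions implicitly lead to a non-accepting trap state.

A DFA must remember the last 3 symbols (since which symbol is third-to-last isn't known until the input ends). Use one state per possible window of the last ≤3 symbols; accept from those whose window starts with `a`.
          a    b  
>  s0     s1   s2 
   s1     s3   s4 
   s2     s5   s6 
   s3     s7   s8 
   s4     s9  s10 
   s5    s11  s12 
   s6    s13  s14 
 * s7     s7   s8 
 * s8     s9  s10 
 * s9    s11  s12 
 * s10   s13  s14 
   s11    s7   s8 
   s12    s9  s10 
   s13   s11  s12 
   s14   s13  s14 
(> = start, * = accepting)

start=s0 accept=s7,s8,s9,s10 s0-a->s1 s0-b->s2 s1-a->s3 s1-b->s4 s2-a->s5 s2-b->s6 s3-a->s7 s3-b->s8 s4-a->s9 s4-b->s10 s5-a->s11 s5-b->s12 s6-a->s13 s6-b->s14 s7-a->s7 s7-b->s8 s8-a->s9 s8-b->s10 s9-a->s11 s9-b->s12 s10-a->s13 s10-b->s14 s11-a->s7 s11-b->s8 s12-a->s9 s12-b->s10 s13-a->s11 s13-b->s12 s14-a->s13 s14-b->s14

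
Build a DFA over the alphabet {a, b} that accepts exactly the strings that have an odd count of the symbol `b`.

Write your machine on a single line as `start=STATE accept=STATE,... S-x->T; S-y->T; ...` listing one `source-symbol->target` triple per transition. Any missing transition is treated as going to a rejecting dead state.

Keep the running count of `b`s modulo 2: each `b` advances along the cycle q0 → q1 → q0 while other symbols loop. Accept at q1.
A 2-state machine:
        a   b  
>  q0   q0  q1 
 * q1   q1  q0 
(> = start, * = accepting)

start=q0; accept=q1; q0-a->q0; q0-b->q1; q1-a->q1; q1-b->q0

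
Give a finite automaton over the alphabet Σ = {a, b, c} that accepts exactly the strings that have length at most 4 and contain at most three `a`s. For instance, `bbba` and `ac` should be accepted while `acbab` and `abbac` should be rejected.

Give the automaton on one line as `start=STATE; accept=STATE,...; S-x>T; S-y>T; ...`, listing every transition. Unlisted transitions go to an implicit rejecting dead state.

start=q0; accept=q0,q1,q2,q3,q4,q5,q6,q7,q8,q9,q11,q12,q13,q14; q0-a>q1; q0-b>q2; q0-c>q2; q1-a>q3; q1-b>q4; q1-c>q4; q2-a>q4; q2-b>q5; q2-c>q5; q3-a>q6; q3-b>q7; q3-c>q7; q4-a>q7; q4-b>q8; q4-c>q8; q5-a>q8; q5-b>q9; q5-c>q9; q6-a>q10; q6-b>q11; q6-c>q11; q7-a>q11; q7-b>q12; q7-c>q12; q8-a>q12; q8-b>q13; q8-c>q13; q9-a>q13; q9-b>q14; q9-c>q14; q10-a>q15; q10-b>q15; q10-c>q15; q11-a>q15; q11-b>q16; q11-c>q16; q12-a>q16; q12-b>q17; q12-c>q17; q13-a>q17; q13-b>q18; q13-c>q18; q14-a>q18; q14-b>q19; q14-c>q19; q15-a>q15; q15-b>q15; q15-c>q15; q16-a>q15; q16-b>q16; q16-c>q16; q17-a>q16; q17-b>q17; q17-c>q17; q18-a>q17; q18-b>q18; q18-c>q18; q19-a>q18; q19-b>q19; q19-c>q19

Handle the two conditions separately and then intersect. One (6 states) tracks the input length, saturating at 5; the other (5 states) tracks the count of `a`s, saturating at 4. Each combined state is a pair, one component from each; accept when both components accept.
A 20-state machine:
          a    b    c  
>* q0     q1   q2   q2 
 * q1     q3   q4   q4 
 * q2     q4   q5   q5 
 * q3     q6   q7   q7 
 * q4     q7   q8   q8 
 * q5     q8   q9   q9 
 * q6    q10  q11  q11 
 * q7    q11  q12  q12 
 * q8    q12  q13  q13 
 * q9    q13  q14  q14 
   q10   q15  q15  q15 
 * q11   q15  q16  q16 
 * q12   q16  q17  q17 
 * q13   q17  q18  q18 
 * q14   q18  q19  q19 
   q15   q15  q15  q15 
   q16   q15  q16  q16 
   q17   q16  q17  q17 
   q18   q17  q18  q18 
   q19   q18  q19  q19 
(> = start, * = accepting)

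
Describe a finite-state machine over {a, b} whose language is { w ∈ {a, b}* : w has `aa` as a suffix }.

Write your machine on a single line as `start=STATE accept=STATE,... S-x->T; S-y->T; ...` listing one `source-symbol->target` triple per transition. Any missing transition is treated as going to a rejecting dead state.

Let each state record the length of the longest suffix of the input read so far that is also a prefix of `aa`. s1 means the last symbol is `a`; s2 means the last 2 symbols are `aa`. Accept only at s2, where the string currently ends in `aa`.
A 3-state machine:
        a   b  
>  s0   s1  s0 
   s1   s2  s0 
 * s2   s2  s0 
(> = start, * = accepting)

start=s0; accept=s2; s0-a->s1; s0-b->s0; s1-a->s2; s1-b->s0; s2-a->s2; s2-b->s0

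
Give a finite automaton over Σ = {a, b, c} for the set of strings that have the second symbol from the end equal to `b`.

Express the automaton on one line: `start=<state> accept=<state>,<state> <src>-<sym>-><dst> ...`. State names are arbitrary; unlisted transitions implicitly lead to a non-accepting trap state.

A DFA must remember the last 2 symbols (since which symbol is second-to-last isn't known until the input ends). Use one state per possible window of the last ≤2 symbols; accept from those whose window starts with `b`.
          a    b    c  
>  S0     S1   S2   S3 
   S1     S4   S5   S6 
   S2     S7   S8   S9 
   S3    S10  S11  S12 
   S4     S4   S5   S6 
   S5     S7   S8   S9 
   S6    S10  S11  S12 
 * S7     S4   S5   S6 
 * S8     S7   S8   S9 
 * S9    S10  S11  S12 
   S10    S4   S5   S6 
   S11    S7   S8   S9 
   S12   S10  S11  S12 
(> = start, * = accepting)

start=S0 accept=S7,S8,S9 S0-a->S1 S0-b->S2 S0-c->S3 S1-a->S4 S1-b->S5 S1-c->S6 S2-a->S7 S2-b->S8 S2-c->S9 S3-a->S10 S3-b->S11 S3-c->S12 S4-a->S4 S4-b->S5 S4-c->S6 S5-a->S7 S5-b->S8 S5-c->S9 S6-a->S10 S6-b->S11 S6-c->S12 S7-a->S4 S7-b->S5 S7-c->S6 S8-a->S7 S8-b->S8 S8-c->S9 S9-a->S10 S9-b->S11 S9-c->S12 S10-a->S4 S10-b->S5 S10-c->S6 S11-a->S7 S11-b->S8 S11-c->S9 S12-a->S10 S12-b->S11 S12-c->S12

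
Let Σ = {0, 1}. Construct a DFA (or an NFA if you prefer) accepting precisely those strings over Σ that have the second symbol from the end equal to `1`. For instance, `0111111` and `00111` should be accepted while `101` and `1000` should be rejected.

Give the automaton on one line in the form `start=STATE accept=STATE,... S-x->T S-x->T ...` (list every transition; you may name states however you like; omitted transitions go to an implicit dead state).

start=s0 accept=s5,s6 s0-0->s1 s0-1->s2 s1-0->s3 s1-1->s4 s2-0->s5 s2-1->s6 s3-0->s3 s3-1->s4 s4-0->s5 s4-1->s6 s5-0->s3 s5-1->s4 s6-0->s5 s6-1->s6

A DFA must remember the last 2 symbols (since which symbol is second-to-last isn't known until the input ends). Use one state per possible window of the last ≤2 symbols; accept from those whose window starts with `1`.
        0   1  
>  s0   s1  s2 
   s1   s3  s4 
   s2   s5  s6 
   s3   s3  s4 
   s4   s5  s6 
 * s5   s3  s4 
 * s6   s5  s6 
(> = start, * = accepting)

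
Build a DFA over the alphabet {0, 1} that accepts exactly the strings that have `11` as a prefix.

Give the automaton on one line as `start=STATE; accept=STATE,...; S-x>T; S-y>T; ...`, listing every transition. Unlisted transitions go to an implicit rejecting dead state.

start=q0; accept=q2; q0-0>q3; q0-1>q1; q1-0>q3; q1-1>q2; q2-0>q2; q2-1>q2; q3-0>q3; q3-1>q3

Check the first 2 symbols one by one: q0 through q1 record how many have matched `11` so far; any wrong symbol goes to the dead state q3. After all 2 match we enter the accepting sink q2.
4 states suffice.
        0   1  
>  q0   q3  q1 
   q1   q3  q2 
 * q2   q2  q2 
   q3   q3  q3 
(> = start, * = accepting)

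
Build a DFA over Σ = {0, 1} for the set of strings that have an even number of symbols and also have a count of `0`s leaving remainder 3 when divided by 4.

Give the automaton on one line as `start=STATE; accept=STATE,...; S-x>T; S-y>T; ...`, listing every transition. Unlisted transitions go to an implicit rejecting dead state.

Build one automaton per condition and run them in lockstep. The first has 2 states tracking the input length modulo 2; the second has 4 states tracking the count of `0`s modulo 4. A product state is a pair (one from each), accepting exactly when both do.
        0   1  
>  q0   q1  q2 
   q1   q3  q4 
   q2   q4  q0 
   q3   q5  q6 
   q4   q6  q1 
   q5   q0  q7 
   q6   q7  q3 
 * q7   q2  q5 
(> = start, * = accepting)

start=q0; accept=q7; q0-0>q1; q0-1>q2; q1-0>q3; q1-1>q4; q2-0>q4; q2-1>q0; q3-0>q5; q3-1>q6; q4-0>q6; q4-1>q1; q5-0>q0; q5-1>q7; q6-0>q7; q6-1>q3; q7-0>q2; q7-1>q5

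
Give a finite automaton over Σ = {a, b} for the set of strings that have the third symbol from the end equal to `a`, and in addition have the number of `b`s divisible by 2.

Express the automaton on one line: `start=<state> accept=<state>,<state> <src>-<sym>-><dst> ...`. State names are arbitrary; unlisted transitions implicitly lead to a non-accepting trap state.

Build one automaton per condition and run them in lockstep. The first has 15 states tracking the last 3 symbols read; the second has 2 states tracking the count of `b`s modulo 2. A product state is a pair (one from each), accepting exactly when both do. After merging equivalent states the machine shrinks.
With 12 states:
          a    b  
>  q0     q1   q2 
   q1     q3   q4 
   q2     q5   q0 
   q3     q6   q4 
   q4     q5   q7 
   q5     q8   q9 
 * q6     q6   q4 
 * q7     q1   q2 
   q8     q8  q10 
   q9    q11   q2 
 * q10   q11   q2 
 * q11    q3   q4 
(> = start, * = accepting)

start=q0 accept=q6,q7,q10,q11 q0-a->q1 q0-b->q2 q1-a->q3 q1-b->q4 q2-a->q5 q2-b->q0 q3-a->q6 q3-b->q4 q4-a->q5 q4-b->q7 q5-a->q8 q5-b->q9 q6-a->q6 q6-b->q4 q7-a->q1 q7-b->q2 q8-a->q8 q8-b->q10 q9-a->q11 q9-b->q2 q10-a->q11 q10-b->q2 q11-a->q3 q11-b->q4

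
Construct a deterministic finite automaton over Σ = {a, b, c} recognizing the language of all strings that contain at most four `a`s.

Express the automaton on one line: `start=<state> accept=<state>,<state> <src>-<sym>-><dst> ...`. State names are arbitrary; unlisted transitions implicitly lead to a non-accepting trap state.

Count `a`s, saturating at 5: states q0 through q4 mean 0 through 4 `a`s seen; q5 means more than 4. Each `a` increments (capped at q5); other symbols loop. Accept from {q0, q1, q2, q3, q4}.
A 6-state machine:
        a   b   c  
>* q0   q1  q0  q0 
 * q1   q2  q1  q1 
 * q2   q3  q2  q2 
 * q3   q4  q3  q3 
 * q4   q5  q4  q4 
   q5   q5  q5  q5 
(> = start, * = accepting)

start=q0 accept=q0,q1,q2,q3,q4 q0-a->q1 q0-b->q0 q0-c->q0 q1-a->q2 q1-b->q1 q1-c->q1 q2-a->q3 q2-b->q2 q2-c->q2 q3-a->q4 q3-b->q3 q3-c->q3 q4-a->q5 q4-b->q4 q4-c->q4 q5-a->q5 q5-b->q5 q5-c->q5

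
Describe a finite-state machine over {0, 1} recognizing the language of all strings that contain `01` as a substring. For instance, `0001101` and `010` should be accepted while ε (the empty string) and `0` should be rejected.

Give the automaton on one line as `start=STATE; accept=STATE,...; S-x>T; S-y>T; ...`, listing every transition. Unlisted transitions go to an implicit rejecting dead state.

Track how much of `01` has been matched so far: state S0 is no progress, S2 is the absorbing accept state reached once `01` has occurred. Intermediate states record partial matches; on a mismatch, fall back to the longest reusable overlap.
A 3-state machine:
        0   1  
>  S0   S1  S0 
   S1   S1  S2 
 * S2   S2  S2 
(> = start, * = accepting)

start=S0; accept=S2; S0-0>S1; S0-1>S0; S1-0>S1; S1-1>S2; S2-0>S2; S2-1>S2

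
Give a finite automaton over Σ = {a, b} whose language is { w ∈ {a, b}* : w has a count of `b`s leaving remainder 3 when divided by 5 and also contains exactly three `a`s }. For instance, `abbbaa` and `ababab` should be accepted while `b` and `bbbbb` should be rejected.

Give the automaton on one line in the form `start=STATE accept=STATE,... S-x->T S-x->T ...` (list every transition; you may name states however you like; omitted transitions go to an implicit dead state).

Run two small machines in parallel and take their product. The first has 5 states tracking the count of `b`s modulo 5; the second has 5 states tracking the count of `a`s, saturating at 4. A product state is a pair (one from each), accepting exactly when both do. Minimizing collapses redundant product states.
21 states suffice.
          a    b  
>  S0     S1   S2 
   S1     S3   S4 
   S2     S4   S5 
   S3     S6   S7 
   S4     S7   S8 
   S5     S8   S9 
   S6    S10  S11 
   S7    S11  S12 
   S8    S12  S13 
   S9    S13  S14 
   S10   S10  S10 
   S11   S10  S15 
   S12   S15  S16 
   S13   S16  S17 
   S14   S17   S0 
   S15   S10  S18 
   S16   S18  S19 
   S17   S19   S1 
 * S18   S10  S20 
   S19   S20   S3 
   S20   S10   S6 
(> = start, * = accepting)

start=S0 accept=S18 S0-a->S1 S0-b->S2 S1-a->S3 S1-b->S4 S2-a->S4 S2-b->S5 S3-a->S6 S3-b->S7 S4-a->S7 S4-b->S8 S5-a->S8 S5-b->S9 S6-a->S10 S6-b->S11 S7-a->S11 S7-b->S12 S8-a->S12 S8-b->S13 S9-a->S13 S9-b->S14 S10-a->S10 S10-b->S10 S11-a->S10 S11-b->S15 S12-a->S15 S12-b->S16 S13-a->S16 S13-b->S17 S14-a->S17 S14-b->S0 S15-a->S10 S15-b->S18 S16-a->S18 S16-b->S19 S17-a->S19 S17-b->S1 S18-a->S10 S18-b->S20 S19-a->S20 S19-b->S3 S20-a->S10 S20-b->S6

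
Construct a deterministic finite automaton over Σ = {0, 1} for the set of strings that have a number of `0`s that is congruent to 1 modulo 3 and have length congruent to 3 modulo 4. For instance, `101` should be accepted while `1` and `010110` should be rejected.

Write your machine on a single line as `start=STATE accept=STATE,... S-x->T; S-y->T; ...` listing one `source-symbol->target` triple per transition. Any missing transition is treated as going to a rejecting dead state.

Run two small machines in parallel and take their product. One (3 states) tracks the count of `0`s modulo 3; the other (4 states) tracks the input length modulo 4. Each combined state is a pair, one component from each; accept when both components accept.
          0    1  
>  s0     s1   s2 
   s1     s3   s4 
   s2     s4   s5 
   s3     s6   s7 
   s4     s7   s8 
   s5     s8   s6 
   s6     s9   s0 
   s7     s0  s10 
 * s8    s10   s9 
   s9    s11   s1 
   s10    s2  s11 
   s11    s5   s3 
(> = start, * = accepting)

start=s0; accept=s8; s0-0->s1; s0-1->s2; s1-0->s3; s1-1->s4; s2-0->s4; s2-1->s5; s3-0->s6; s3-1->s7; s4-0->s7; s4-1->s8; s5-0->s8; s5-1->s6; s6-0->s9; s6-1->s0; s7-0->s0; s7-1->s10; s8-0->s10; s8-1->s9; s9-0->s11; s9-1->s1; s10-0->s2; s10-1->s11; s11-0->s5; s11-1->s3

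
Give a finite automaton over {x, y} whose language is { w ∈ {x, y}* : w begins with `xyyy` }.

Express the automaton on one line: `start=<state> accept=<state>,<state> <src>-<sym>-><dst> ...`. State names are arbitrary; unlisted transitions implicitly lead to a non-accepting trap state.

Walk along `xyyy` while the input agrees: from q0 take `x` to q1, and so on. Any deviation drops to the rejecting sink q5. Once q4 is reached the prefix is confirmed and every continuation is accepted.
        x   y  
>  q0   q1  q5 
   q1   q5  q2 
   q2   q5  q3 
   q3   q5  q4 
 * q4   q4  q4 
   q5   q5  q5 
(> = start, * = accepting)

start=q0 accept=q4 q0-x->q1 q0-y->q5 q1-x->q5 q1-y->q2 q2-x->q5 q2-y->q3 q3-x->q5 q3-y->q4 q4-x->q4 q4-y->q4 q5-x->q5 q5-y->q5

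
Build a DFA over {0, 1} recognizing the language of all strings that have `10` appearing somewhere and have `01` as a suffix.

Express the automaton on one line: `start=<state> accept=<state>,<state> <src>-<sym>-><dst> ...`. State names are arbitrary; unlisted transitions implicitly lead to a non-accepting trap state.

start=q0 accept=q5 q0-0->q1 q0-1->q2 q1-0->q1 q1-1->q3 q2-0->q4 q2-1->q2 q3-0->q4 q3-1->q2 q4-0->q4 q4-1->q5 q5-0->q4 q5-1->q6 q6-0->q4 q6-1->q6

Run two small machines in parallel and take their product. One (3 states) tracks whether and how much of `10` has been seen; the other (3 states) tracks how much of the suffix `01` has currently been matched. Each combined state is a pair, one component from each; accept when both components accept.
With 7 states:
        0   1  
>  q0   q1  q2 
   q1   q1  q3 
   q2   q4  q2 
   q3   q4  q2 
   q4   q4  q5 
 * q5   q4  q6 
   q6   q4  q6 
(> = start, * = accepting)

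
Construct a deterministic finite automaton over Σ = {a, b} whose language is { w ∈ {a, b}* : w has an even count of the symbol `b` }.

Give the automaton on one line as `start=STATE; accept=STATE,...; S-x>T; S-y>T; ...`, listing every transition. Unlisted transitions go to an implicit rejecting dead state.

start=q0; accept=q0; q0-a>q0; q0-b>q1; q1-a>q1; q1-b>q0

The only thing that matters is how many `b`s have appeared, reduced mod 2. Use one state per residue: q0 for 0, …, q1 for 1. Reading `b` moves to the next residue; anything else stays put. q0 is accepting.
2 states suffice.
        a   b  
>* q0   q0  q1 
   q1   q1  q0 
(> = start, * = accepting)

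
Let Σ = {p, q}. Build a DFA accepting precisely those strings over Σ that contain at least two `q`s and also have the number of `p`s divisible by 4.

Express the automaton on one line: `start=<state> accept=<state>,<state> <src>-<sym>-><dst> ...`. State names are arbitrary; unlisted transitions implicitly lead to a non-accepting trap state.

Handle the two conditions separately and then intersect. The first has 4 states tracking the count of `q`s, saturating at 3; the second has 4 states tracking the count of `p`s modulo 4. A product state is a pair (one from each), accepting exactly when both do.
16 states suffice.
          p    q  
>  s0     s1   s2 
   s1     s3   s4 
   s2     s4   s5 
   s3     s6   s7 
   s4     s7   s8 
 * s5     s8   s9 
   s6     s0  s10 
   s7    s10  s11 
   s8    s11  s12 
 * s9    s12   s9 
   s10    s2  s13 
   s11   s13  s14 
   s12   s14  s12 
   s13    s5  s15 
   s14   s15  s14 
   s15    s9  s15 
(> = start, * = accepting)

start=s0 accept=s5,s9 s0-p->s1 s0-q->s2 s1-p->s3 s1-q->s4 s2-p->s4 s2-q->s5 s3-p->s6 s3-q->s7 s4-p->s7 s4-q->s8 s5-p->s8 s5-q->s9 s6-p->s0 s6-q->s10 s7-p->s10 s7-q->s11 s8-p->s11 s8-q->s12 s9-p->s12 s9-q->s9 s10-p->s2 s10-q->s13 s11-p->s13 s11-q->s14 s12-p->s14 s12-q->s12 s13-p->s5 s13-q->s15 s14-p->s15 s14-q->s14 s15-p->s9 s15-q->s15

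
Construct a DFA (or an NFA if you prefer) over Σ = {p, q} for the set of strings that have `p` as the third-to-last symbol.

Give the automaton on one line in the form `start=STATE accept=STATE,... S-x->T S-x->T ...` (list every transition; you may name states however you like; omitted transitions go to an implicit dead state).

Because acceptance depends on a position counted from the end, the machine has to buffer the most recent 3 symbols. Make each state the string of the last up-to-3 symbols read; on input `x` shift the window left and append `x`. Accept when the buffered window has length 3 and begins with `p`.
With 15 states:
       p  q 
>  A   B  C 
   B   D  E 
   C   F  G 
   D   H  I 
   E   J  K 
   F   L  M 
   G   N  O 
 * H   H  I 
 * I   J  K 
 * J   L  M 
 * K   N  O 
   L   H  I 
   M   J  K 
   N   L  M 
   O   N  O 
(> = start, * = accepting)

start=A accept=H,I,J,K A-p->B A-q->C B-p->D B-q->E C-p->F C-q->G D-p->H D-q->I E-p->J E-q->K F-p->L F-q->M G-p->N G-q->O H-p->H H-q->I I-p->J I-q->K J-p->L J-q->M K-p->N K-q->O L-p->H L-q->I M-p->J M-q->K N-p->L N-q->M O-p->N O-q->O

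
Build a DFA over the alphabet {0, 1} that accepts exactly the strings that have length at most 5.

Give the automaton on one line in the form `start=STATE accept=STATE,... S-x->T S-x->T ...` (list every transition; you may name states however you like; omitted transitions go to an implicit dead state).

We only need to distinguish lengths 0, 1, …, 5, and '>5'. Chain s0 → s1 → s2 → s3 → s4 → s5 → s6 on every symbol, with s6 looping. Accepting states: {s0, s1, s2, s3, s4, s5}.
        0   1  
>* s0   s1  s1 
 * s1   s2  s2 
 * s2   s3  s3 
 * s3   s4  s4 
 * s4   s5  s5 
 * s5   s6  s6 
   s6   s6  s6 
(> = start, * = accepting)

start=s0 accept=s0,s1,s2,s3,s4,s5 s0-0->s1 s0-1->s1 s1-0->s2 s1-1->s2 s2-0->s3 s2-1->s3 s3-0->s4 s3-1->s4 s4-0->s5 s4-1->s5 s5-0->s6 s5-1->s6 s6-0->s6 s6-1->s6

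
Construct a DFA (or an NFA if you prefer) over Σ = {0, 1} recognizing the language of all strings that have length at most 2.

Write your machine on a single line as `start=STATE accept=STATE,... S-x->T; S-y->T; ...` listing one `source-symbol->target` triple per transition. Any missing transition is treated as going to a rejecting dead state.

start=S0; accept=S0,S1,S2; S0-0->S1; S0-1->S1; S1-0->S2; S1-1->S2; S2-0->S3; S2-1->S3; S3-0->S3; S3-1->S3

Count input length up to 3: every symbol moves from S0 toward S3, which means 'more than 2' and absorbs. Accept from {S0, S1, S2}.
With 4 states:
        0   1  
>* S0   S1  S1 
 * S1   S2  S2 
 * S2   S3  S3 
   S3   S3  S3 
(> = start, * = accepting)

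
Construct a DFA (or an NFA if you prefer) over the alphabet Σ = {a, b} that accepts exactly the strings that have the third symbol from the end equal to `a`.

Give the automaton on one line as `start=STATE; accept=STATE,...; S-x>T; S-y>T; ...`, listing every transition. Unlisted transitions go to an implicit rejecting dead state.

Because acceptance depends on a position counted from the end, the machine has to buffer the most recent 3 symbols. Make each state the string of the last up-to-3 symbols read; on input `x` shift the window left and append `x`. Accept when the buffered window has length 3 and begins with `a`.
A 15-state machine:
          a    b  
>  s0     s1   s2 
   s1     s3   s4 
   s2     s5   s6 
   s3     s7   s8 
   s4     s9  s10 
   s5    s11  s12 
   s6    s13  s14 
 * s7     s7   s8 
 * s8     s9  s10 
 * s9    s11  s12 
 * s10   s13  s14 
   s11    s7   s8 
   s12    s9  s10 
   s13   s11  s12 
   s14   s13  s14 
(> = start, * = accepting)

start=s0; accept=s7,s8,s9,s10; s0-a>s1; s0-b>s2; s1-a>s3; s1-b>s4; s2-a>s5; s2-b>s6; s3-a>s7; s3-b>s8; s4-a>s9; s4-b>s10; s5-a>s11; s5-b>s12; s6-a>s13; s6-b>s14; s7-a>s7; s7-b>s8; s8-a>s9; s8-b>s10; s9-a>s11; s9-b>s12; s10-a>s13; s10-b>s14; s11-a>s7; s11-b>s8; s12-a>s9; s12-b>s10; s13-a>s11; s13-b>s12; s14-a>s13; s14-b>s14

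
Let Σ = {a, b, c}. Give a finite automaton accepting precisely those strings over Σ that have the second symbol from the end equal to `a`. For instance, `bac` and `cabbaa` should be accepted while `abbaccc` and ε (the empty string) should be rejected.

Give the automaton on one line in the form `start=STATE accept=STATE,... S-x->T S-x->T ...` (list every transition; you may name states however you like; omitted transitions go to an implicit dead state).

start=s0 accept=s4,s5,s6 s0-a->s1 s0-b->s2 s0-c->s3 s1-a->s4 s1-b->s5 s1-c->s6 s2-a->s7 s2-b->s8 s2-c->s9 s3-a->s10 s3-b->s11 s3-c->s12 s4-a->s4 s4-b->s5 s4-c->s6 s5-a->s7 s5-b->s8 s5-c->s9 s6-a->s10 s6-b->s11 s6-c->s12 s7-a->s4 s7-b->s5 s7-c->s6 s8-a->s7 s8-b->s8 s8-c->s9 s9-a->s10 s9-b->s11 s9-c->s12 s10-a->s4 s10-b->s5 s10-c->s6 s11-a->s7 s11-b->s8 s11-c->s9 s12-a->s10 s12-b->s11 s12-c->s12

Because acceptance depends on a position counted from the end, the machine has to buffer the most recent 2 symbols. Make each state the string of the last up-to-2 symbols read; on input `x` shift the window left and append `x`. Accept when the buffered window has length 2 and begins with `a`.
With 13 states:
          a    b    c  
>  s0     s1   s2   s3 
   s1     s4   s5   s6 
   s2     s7   s8   s9 
   s3    s10  s11  s12 
 * s4     s4   s5   s6 
 * s5     s7   s8   s9 
 * s6    s10  s11  s12 
   s7     s4   s5   s6 
   s8     s7   s8   s9 
   s9    s10  s11  s12 
   s10    s4   s5   s6 
   s11    s7   s8   s9 
   s12   s10  s11  s12 
(> = start, * = accepting)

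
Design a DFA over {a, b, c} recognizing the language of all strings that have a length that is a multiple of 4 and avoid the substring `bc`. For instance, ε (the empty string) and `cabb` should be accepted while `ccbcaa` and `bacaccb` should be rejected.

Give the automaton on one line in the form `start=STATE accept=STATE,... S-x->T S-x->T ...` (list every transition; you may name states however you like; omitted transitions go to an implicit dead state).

start=S0 accept=S0,S9 S0-a->S1 S0-b->S2 S0-c->S1 S1-a->S3 S1-b->S4 S1-c->S3 S2-a->S3 S2-b->S4 S2-c->S5 S3-a->S6 S3-b->S7 S3-c->S6 S4-a->S6 S4-b->S7 S4-c->S8 S5-a->S8 S5-b->S8 S5-c->S8 S6-a->S0 S6-b->S9 S6-c->S0 S7-a->S0 S7-b->S9 S7-c->S10 S8-a->S10 S8-b->S10 S8-c->S10 S9-a->S1 S9-b->S2 S9-c->S11 S10-a->S11 S10-b->S11 S10-c->S11 S11-a->S5 S11-b->S5 S11-c->S5

Handle the two conditions separately and then intersect. One (4 states) tracks the input length modulo 4; the other (3 states) tracks partial matches of the forbidden pattern `bc`. Each combined state is a pair, one component from each; accept when both components accept.
          a    b    c  
>* S0     S1   S2   S1 
   S1     S3   S4   S3 
   S2     S3   S4   S5 
   S3     S6   S7   S6 
   S4     S6   S7   S8 
   S5     S8   S8   S8 
   S6     S0   S9   S0 
   S7     S0   S9  S10 
   S8    S10  S10  S10 
 * S9     S1   S2  S11 
   S10   S11  S11  S11 
   S11    S5   S5   S5 
(> = start, * = accepting)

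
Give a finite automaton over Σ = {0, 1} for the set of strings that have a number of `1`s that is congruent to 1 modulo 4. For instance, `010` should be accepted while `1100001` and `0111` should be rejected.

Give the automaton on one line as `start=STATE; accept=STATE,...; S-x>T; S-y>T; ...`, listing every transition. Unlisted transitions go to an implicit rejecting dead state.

start=q0; accept=q1; q0-0>q0; q0-1>q1; q1-0>q1; q1-1>q2; q2-0>q2; q2-1>q3; q3-0>q3; q3-1>q0

The only thing that matters is how many `1`s have appeared, reduced mod 4. Use one state per residue: q0 for 0, …, q3 for 3. Reading `1` moves to the next residue; anything else stays put. q1 is accepting.
4 states suffice.
        0   1  
>  q0   q0  q1 
 * q1   q1  q2 
   q2   q2  q3 
   q3   q3  q0 
(> = start, * = accepting)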